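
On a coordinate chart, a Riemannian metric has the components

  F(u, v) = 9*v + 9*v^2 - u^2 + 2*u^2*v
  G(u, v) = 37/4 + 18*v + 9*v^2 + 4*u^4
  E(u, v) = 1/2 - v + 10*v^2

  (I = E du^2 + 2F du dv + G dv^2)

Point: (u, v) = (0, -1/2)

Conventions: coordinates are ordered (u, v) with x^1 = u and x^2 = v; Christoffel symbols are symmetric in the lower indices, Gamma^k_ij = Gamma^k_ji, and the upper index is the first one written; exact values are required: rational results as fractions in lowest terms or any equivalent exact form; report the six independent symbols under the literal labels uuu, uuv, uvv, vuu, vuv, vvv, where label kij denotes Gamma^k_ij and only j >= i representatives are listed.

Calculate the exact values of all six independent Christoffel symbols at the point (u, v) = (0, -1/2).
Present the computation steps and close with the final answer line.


E = 7/2, F = -9/4, G = 5/2 at the point
E_u = 0, E_v = -11, F_u = 0, F_v = 0, G_u = 0, G_v = 9
EG - F^2 = 59/16;  g^inv = (16/59) * [[5/2, 9/4], [9/4, 7/2]]
first-kind symbols [ij,l] = (1/2)(d_i g_jl + d_j g_il - d_l g_ij): [uu,u] = E_u/2 = 0, [uu,v] = F_u - E_v/2 = 11/2, [uv,u] = E_v/2 = -11/2, [uv,v] = G_u/2 = 0, [vv,u] = F_v - G_u/2 = 0, [vv,v] = G_v/2 = 9/2
Gamma^u_ij = (G*[ij,u] - F*[ij,v])/(EG - F^2), Gamma^v_ij = (E*[ij,v] - F*[ij,u])/(EG - F^2)

Answer: Gamma_uuu = 198/59, Gamma_uuv = -220/59, Gamma_uvv = 162/59, Gamma_vuu = 308/59, Gamma_vuv = -198/59, Gamma_vvv = 252/59


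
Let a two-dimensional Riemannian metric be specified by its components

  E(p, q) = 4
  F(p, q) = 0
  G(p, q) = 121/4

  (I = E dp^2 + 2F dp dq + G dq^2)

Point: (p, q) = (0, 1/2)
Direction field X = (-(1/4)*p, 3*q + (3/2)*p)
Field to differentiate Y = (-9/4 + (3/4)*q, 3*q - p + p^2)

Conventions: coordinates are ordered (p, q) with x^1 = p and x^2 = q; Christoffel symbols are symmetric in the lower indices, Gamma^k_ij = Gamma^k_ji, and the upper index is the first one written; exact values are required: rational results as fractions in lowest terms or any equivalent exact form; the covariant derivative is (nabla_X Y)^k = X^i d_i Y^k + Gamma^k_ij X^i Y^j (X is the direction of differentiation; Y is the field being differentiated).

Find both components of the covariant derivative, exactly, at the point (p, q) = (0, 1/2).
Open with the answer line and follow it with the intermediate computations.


Answer: (nabla_X Y)^p = 9/8, (nabla_X Y)^q = 9/2

E = 4, F = 0, G = 121/4 at the point
E_p = 0, E_q = 0, F_p = 0, F_q = 0, G_p = 0, G_q = 0
EG - F^2 = 121;  g^inv = (1/121) * [[121/4, 0], [0, 4]]
first-kind symbols [ij,l] = (1/2)(d_i g_jl + d_j g_il - d_l g_ij): [pp,p] = E_p/2 = 0, [pp,q] = F_p - E_q/2 = 0, [pq,p] = E_q/2 = 0, [pq,q] = G_p/2 = 0, [qq,p] = F_q - G_p/2 = 0, [qq,q] = G_q/2 = 0
Gamma^p_ij = (G*[ij,p] - F*[ij,q])/(EG - F^2), Gamma^q_ij = (E*[ij,q] - F*[ij,p])/(EG - F^2)
Gamma_ppp = 0, Gamma_ppq = 0, Gamma_pqq = 0, Gamma_qpp = 0, Gamma_qpq = 0, Gamma_qqq = 0
X = (0, 3/2), Y = (-15/8, 3/2) at the point


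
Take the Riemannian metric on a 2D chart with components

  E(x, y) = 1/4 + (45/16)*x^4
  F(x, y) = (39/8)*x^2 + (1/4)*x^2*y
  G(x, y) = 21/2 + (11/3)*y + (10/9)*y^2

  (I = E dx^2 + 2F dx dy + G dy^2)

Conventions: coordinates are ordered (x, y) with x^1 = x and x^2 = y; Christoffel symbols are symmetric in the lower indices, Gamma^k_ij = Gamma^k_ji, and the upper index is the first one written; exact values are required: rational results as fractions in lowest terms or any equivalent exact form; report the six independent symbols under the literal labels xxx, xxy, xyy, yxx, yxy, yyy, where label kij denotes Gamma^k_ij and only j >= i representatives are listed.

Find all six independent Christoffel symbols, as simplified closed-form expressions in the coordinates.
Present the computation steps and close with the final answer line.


E = 1/4 + (45/16)*x^4; F = (39/8)*x^2 + (1/4)*x^2*y; G = 21/2 + (11/3)*y + (10/9)*y^2
Gamma^k_ij = (1/2) g^{kl} (d_i g_jl + d_j g_il - d_l g_ij), with g^inv = (1/(EG-F^2)) [[G, -F], [-F, E]]
first partials: E_x = (45/4)*x^3, E_y = 0, F_x = (39/4)*x + (1/2)*x*y, F_y = (1/4)*x^2, G_x = 0, G_y = 11/3 + (20/9)*y
D = EG - F^2 = 21/8 + (11/12)*y + (5/18)*y^2 + (369/64)*x^4 + (63/8)*x^4*y + (49/16)*x^4*y^2
expanded: Gamma^x_xx = (G E_x - 2F F_x + F E_y)/(2D), Gamma^x_xy = (G E_y - F G_x)/(2D), Gamma^x_yy = (2G F_y - G G_x - F G_y)/(2D), Gamma^y_xx = (2E F_x - E E_y - F E_x)/(2D), Gamma^y_xy = (E G_x - F E_y)/(2D), Gamma^y_yy = (E G_y - 2F F_y + F G_x)/(2D); substitute and cancel common factors

Answer: Gamma_xxx = (3528*x^3*y^2 + 9072*x^3*y + 6642*x^3)/(1764*x^4*y^2 + 4536*x^4*y + 3321*x^4 + 160*y^2 + 528*y + 1512), Gamma_xxy = 0, Gamma_xyy = (-2856*x^2*y - 3636*x^2)/(1764*x^4*y^2 + 4536*x^4*y + 3321*x^4 + 160*y^2 + 528*y + 1512), Gamma_yxx = (72*x*y + 1404*x)/(1764*x^4*y^2 + 4536*x^4*y + 3321*x^4 + 160*y^2 + 528*y + 1512), Gamma_yxy = 0, Gamma_yyy = (1764*x^4*y + 2268*x^4 + 160*y + 264)/(1764*x^4*y^2 + 4536*x^4*y + 3321*x^4 + 160*y^2 + 528*y + 1512)


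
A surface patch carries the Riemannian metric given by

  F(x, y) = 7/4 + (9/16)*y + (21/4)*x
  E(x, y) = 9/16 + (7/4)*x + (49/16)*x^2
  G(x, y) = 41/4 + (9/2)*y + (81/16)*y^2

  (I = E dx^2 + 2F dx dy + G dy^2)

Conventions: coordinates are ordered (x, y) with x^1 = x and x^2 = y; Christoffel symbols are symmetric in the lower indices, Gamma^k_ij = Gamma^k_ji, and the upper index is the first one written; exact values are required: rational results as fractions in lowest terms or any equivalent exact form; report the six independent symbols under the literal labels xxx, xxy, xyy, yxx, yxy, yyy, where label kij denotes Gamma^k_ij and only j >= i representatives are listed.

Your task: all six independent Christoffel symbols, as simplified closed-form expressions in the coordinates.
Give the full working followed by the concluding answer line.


E = 9/16 + (7/4)*x + (49/16)*x^2; F = 7/4 + (9/16)*y + (21/4)*x; G = 41/4 + (9/2)*y + (81/16)*y^2
Gamma^k_ij = (1/2) g^{kl} (d_i g_jl + d_j g_il - d_l g_ij), with g^inv = (1/(EG-F^2)) [[G, -F], [-F, E]]
first partials: E_x = 7/4 + (49/8)*x, E_y = 0, F_x = 21/4, F_y = 9/16, G_x = 0, G_y = 9/2 + (81/8)*y
D = EG - F^2 = 173/64 + (9/16)*y - (7/16)*x + (81/32)*y^2 + (63/32)*x*y + (245/64)*x^2 + (567/64)*x*y^2 + (441/32)*x^2*y + (3969/256)*x^2*y^2
expanded: Gamma^x_xx = (G E_x - 2F F_x + F E_y)/(2D), Gamma^x_xy = (G E_y - F G_x)/(2D), Gamma^x_yy = (2G F_y - G G_x - F G_y)/(2D), Gamma^y_xx = (2E F_x - E E_y - F E_x)/(2D), Gamma^y_xy = (E G_x - F E_y)/(2D), Gamma^y_yy = (E G_y - 2F F_y + F G_x)/(2D); substitute and cancel common factors

Answer: Gamma_xxx = (3969*x*y^2 + 3528*x*y + 980*x + 1134*y^2 + 252*y - 56)/(3969*x^2*y^2 + 3528*x^2*y + 980*x^2 + 2268*x*y^2 + 504*x*y - 112*x + 648*y^2 + 144*y + 692), Gamma_xxy = 0, Gamma_xyy = (-6804*x*y - 3024*x - 1944*y + 468)/(3969*x^2*y^2 + 3528*x^2*y + 980*x^2 + 2268*x*y^2 + 504*x*y - 112*x + 648*y^2 + 144*y + 692), Gamma_yxx = (-441*x*y - 196*x - 126*y + 364)/(3969*x^2*y^2 + 3528*x^2*y + 980*x^2 + 2268*x*y^2 + 504*x*y - 112*x + 648*y^2 + 144*y + 692), Gamma_yxy = 0, Gamma_yyy = (3969*x^2*y + 1764*x^2 + 2268*x*y + 252*x + 648*y + 72)/(3969*x^2*y^2 + 3528*x^2*y + 980*x^2 + 2268*x*y^2 + 504*x*y - 112*x + 648*y^2 + 144*y + 692)


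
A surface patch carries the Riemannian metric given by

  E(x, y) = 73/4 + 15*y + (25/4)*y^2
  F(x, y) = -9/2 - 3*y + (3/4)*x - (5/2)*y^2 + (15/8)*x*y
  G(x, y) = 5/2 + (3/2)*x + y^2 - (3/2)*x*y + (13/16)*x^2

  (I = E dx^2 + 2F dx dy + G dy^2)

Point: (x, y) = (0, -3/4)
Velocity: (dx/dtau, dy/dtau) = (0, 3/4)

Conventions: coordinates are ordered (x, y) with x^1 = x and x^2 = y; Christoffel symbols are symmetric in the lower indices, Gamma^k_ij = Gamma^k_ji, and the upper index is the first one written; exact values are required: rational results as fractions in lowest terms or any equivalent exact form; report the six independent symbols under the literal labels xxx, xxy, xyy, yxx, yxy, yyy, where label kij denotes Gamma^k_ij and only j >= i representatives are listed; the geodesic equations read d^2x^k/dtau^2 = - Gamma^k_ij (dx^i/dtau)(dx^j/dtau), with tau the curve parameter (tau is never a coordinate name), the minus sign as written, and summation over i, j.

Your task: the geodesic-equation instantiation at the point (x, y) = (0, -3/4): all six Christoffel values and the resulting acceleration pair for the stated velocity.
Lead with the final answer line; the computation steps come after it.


Answer: Gamma_xxx = -12987/19288, Gamma_xxy = 6867/9644, Gamma_xyy = -1143/4822, Gamma_yxx = -74703/38576, Gamma_yxy = 24663/19288, Gamma_yyy = -5091/9644; accelerations (d^2x/dtau^2, d^2y/dtau^2) = (10287/77152, 45819/154304)

E = 673/64, F = -117/32, G = 49/16 at the point
E_x = 0, E_y = 45/8, F_x = -21/32, F_y = 3/4, G_x = 21/8, G_y = -3/2
EG - F^2 = 2411/128;  g^inv = (128/2411) * [[49/16, 117/32], [117/32, 673/64]]
first-kind symbols [ij,l] = (1/2)(d_i g_jl + d_j g_il - d_l g_ij): [xx,x] = E_x/2 = 0, [xx,y] = F_x - E_y/2 = -111/32, [xy,x] = E_y/2 = 45/16, [xy,y] = G_x/2 = 21/16, [yy,x] = F_y - G_x/2 = -9/16, [yy,y] = G_y/2 = -3/4
Gamma^x_ij = (G*[ij,x] - F*[ij,y])/(EG - F^2), Gamma^y_ij = (E*[ij,y] - F*[ij,x])/(EG - F^2)
Gamma_xxx = -12987/19288, Gamma_xxy = 6867/9644, Gamma_xyy = -1143/4822, Gamma_yxx = -74703/38576, Gamma_yxy = 24663/19288, Gamma_yyy = -5091/9644
d^2x/dtau^2 = -(Gamma_xxx*(0)^2 + 2*Gamma_xxy*(0)*(3/4) + Gamma_xyy*(3/4)^2) = 10287/77152
d^2y/dtau^2 = -(Gamma_yxx*(0)^2 + 2*Gamma_yxy*(0)*(3/4) + Gamma_yyy*(3/4)^2) = 45819/154304


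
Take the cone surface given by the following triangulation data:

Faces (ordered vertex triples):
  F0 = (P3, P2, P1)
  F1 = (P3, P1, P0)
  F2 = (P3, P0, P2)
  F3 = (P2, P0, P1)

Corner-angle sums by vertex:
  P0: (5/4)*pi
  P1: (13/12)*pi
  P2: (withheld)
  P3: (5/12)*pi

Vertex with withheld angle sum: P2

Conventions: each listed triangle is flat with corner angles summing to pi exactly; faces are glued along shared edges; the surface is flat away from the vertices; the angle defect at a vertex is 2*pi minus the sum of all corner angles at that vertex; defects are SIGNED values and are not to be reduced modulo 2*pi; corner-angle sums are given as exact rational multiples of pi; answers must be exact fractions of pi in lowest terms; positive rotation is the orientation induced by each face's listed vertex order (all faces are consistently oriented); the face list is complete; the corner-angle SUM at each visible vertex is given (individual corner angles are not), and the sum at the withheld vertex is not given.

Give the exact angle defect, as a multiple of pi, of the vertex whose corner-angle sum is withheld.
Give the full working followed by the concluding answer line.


V = 4, E = 6, F = 4; chi = V - E + F = 2
Gauss-Bonnet: total defect = 2*pi*chi = 4*pi; visible defects sum to (13/4)*pi

Answer: defect(P2) = (3/4)*pi


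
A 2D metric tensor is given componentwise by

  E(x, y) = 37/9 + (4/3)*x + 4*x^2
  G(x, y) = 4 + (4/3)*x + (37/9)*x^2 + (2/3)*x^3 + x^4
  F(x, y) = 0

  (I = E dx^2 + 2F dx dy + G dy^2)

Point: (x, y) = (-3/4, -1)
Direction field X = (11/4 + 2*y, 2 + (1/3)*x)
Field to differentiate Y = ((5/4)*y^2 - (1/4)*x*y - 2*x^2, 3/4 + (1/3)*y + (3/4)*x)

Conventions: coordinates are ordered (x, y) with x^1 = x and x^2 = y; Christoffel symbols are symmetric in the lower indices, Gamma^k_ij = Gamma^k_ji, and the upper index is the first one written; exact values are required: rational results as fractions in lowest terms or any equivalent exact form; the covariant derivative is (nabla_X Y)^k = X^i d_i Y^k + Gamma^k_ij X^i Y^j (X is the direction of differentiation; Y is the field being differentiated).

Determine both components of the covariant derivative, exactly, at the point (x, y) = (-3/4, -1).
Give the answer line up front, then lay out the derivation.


Answer: (nabla_X Y)^x = -169707/98816, (nabla_X Y)^y = 2231/1776

E = 193/36, F = 0, G = 1369/256 at the point
E_x = -14/3, E_y = 0, F_x = 0, F_y = 0, G_x = -259/48, G_y = 0
EG - F^2 = 264217/9216;  g^inv = (9216/264217) * [[1369/256, 0], [0, 193/36]]
first-kind symbols [ij,l] = (1/2)(d_i g_jl + d_j g_il - d_l g_ij): [xx,x] = E_x/2 = -7/3, [xx,y] = F_x - E_y/2 = 0, [xy,x] = E_y/2 = 0, [xy,y] = G_x/2 = -259/96, [yy,x] = F_y - G_x/2 = 259/96, [yy,y] = G_y/2 = 0
Gamma^x_ij = (G*[ij,x] - F*[ij,y])/(EG - F^2), Gamma^y_ij = (E*[ij,y] - F*[ij,x])/(EG - F^2)
Gamma_xxx = -84/193, Gamma_xxy = 0, Gamma_xyy = 777/1544, Gamma_yxx = 0, Gamma_yxy = -56/111, Gamma_yyy = 0
X = (3/4, 7/4), Y = (-1/16, -7/48) at the point


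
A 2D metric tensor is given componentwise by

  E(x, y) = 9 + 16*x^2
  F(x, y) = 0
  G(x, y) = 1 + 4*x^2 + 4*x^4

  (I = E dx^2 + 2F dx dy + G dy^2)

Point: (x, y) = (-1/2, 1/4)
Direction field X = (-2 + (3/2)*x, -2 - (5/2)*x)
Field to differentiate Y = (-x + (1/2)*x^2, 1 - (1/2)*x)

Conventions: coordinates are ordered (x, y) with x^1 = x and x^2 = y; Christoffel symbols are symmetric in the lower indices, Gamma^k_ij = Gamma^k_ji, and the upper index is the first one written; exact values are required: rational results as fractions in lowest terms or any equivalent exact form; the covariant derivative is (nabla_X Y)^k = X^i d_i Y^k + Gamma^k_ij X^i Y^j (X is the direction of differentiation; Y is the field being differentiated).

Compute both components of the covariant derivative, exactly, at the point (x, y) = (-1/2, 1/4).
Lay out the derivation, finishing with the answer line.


E = 13, F = 0, G = 9/4 at the point
E_x = -16, E_y = 0, F_x = 0, F_y = 0, G_x = -6, G_y = 0
EG - F^2 = 117/4;  g^inv = (4/117) * [[9/4, 0], [0, 13]]
first-kind symbols [ij,l] = (1/2)(d_i g_jl + d_j g_il - d_l g_ij): [xx,x] = E_x/2 = -8, [xx,y] = F_x - E_y/2 = 0, [xy,x] = E_y/2 = 0, [xy,y] = G_x/2 = -3, [yy,x] = F_y - G_x/2 = 3, [yy,y] = G_y/2 = 0
Gamma^x_ij = (G*[ij,x] - F*[ij,y])/(EG - F^2), Gamma^y_ij = (E*[ij,y] - F*[ij,x])/(EG - F^2)
Gamma_xxx = -8/13, Gamma_xxy = 0, Gamma_xyy = 3/13, Gamma_yxx = 0, Gamma_yxy = -4/3, Gamma_yyy = 0
X = (-11/4, -3/4), Y = (5/8, 5/4) at the point

Answer: (nabla_X Y)^x = 1033/208, (nabla_X Y)^y = 79/12


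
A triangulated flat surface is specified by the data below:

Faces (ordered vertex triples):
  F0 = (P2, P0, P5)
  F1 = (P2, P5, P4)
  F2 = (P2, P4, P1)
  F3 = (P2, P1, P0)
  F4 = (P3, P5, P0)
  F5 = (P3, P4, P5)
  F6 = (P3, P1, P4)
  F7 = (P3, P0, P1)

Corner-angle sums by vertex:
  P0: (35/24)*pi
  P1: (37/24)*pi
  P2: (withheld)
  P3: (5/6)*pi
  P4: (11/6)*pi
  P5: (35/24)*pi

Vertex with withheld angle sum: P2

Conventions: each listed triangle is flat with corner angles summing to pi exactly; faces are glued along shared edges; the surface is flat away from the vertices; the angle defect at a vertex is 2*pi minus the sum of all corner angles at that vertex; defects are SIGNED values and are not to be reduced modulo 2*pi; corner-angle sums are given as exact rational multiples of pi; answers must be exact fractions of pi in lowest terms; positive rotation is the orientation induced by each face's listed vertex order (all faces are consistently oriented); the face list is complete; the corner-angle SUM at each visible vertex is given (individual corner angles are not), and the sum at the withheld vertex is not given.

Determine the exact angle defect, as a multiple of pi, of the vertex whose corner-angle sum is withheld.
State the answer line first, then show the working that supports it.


Answer: defect(P2) = (9/8)*pi

V = 6, E = 12, F = 8; chi = V - E + F = 2
Gauss-Bonnet: total defect = 2*pi*chi = 4*pi; visible defects sum to (23/8)*pi


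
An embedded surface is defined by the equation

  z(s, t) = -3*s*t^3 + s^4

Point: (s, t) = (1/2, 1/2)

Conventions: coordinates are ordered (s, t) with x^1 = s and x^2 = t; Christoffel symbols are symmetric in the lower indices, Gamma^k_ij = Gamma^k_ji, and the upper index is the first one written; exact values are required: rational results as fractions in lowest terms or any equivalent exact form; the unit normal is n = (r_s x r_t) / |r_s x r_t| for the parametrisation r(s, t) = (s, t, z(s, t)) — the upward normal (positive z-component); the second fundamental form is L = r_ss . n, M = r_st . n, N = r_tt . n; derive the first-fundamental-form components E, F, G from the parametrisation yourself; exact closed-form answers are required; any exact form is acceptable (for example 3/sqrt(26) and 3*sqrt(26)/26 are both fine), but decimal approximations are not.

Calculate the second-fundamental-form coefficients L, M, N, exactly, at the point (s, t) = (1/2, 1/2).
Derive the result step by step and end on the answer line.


z_s = 1/8, z_t = -9/8, z_ss = 3, z_st = -9/4, z_tt = -9/2
E = 65/64, F = -9/64, G = 145/64; answer radicand W^2 = 73/32
unnormalised second-form numerators: l = 3, m = -9/4, n = -9/2; L = l/sqrt(73/32), and similarly M = m/sqrt(W^2), N = n/sqrt(W^2)

Answer: L = 12*sqrt(146)/73, M = -9*sqrt(146)/73, N = -18*sqrt(146)/73


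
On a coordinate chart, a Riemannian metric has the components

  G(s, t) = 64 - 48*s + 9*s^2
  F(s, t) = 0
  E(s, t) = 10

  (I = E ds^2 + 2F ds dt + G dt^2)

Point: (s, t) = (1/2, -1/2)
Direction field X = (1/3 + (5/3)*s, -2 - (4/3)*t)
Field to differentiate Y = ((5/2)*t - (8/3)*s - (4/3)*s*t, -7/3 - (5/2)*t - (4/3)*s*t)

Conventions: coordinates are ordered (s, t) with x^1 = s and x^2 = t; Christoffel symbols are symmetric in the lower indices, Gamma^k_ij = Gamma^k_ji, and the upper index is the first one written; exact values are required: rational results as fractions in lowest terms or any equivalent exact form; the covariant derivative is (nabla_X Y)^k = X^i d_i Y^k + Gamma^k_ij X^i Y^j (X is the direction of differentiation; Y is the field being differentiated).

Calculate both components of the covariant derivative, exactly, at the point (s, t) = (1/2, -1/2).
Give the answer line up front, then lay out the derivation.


Answer: (nabla_X Y)^s = -509/180, (nabla_X Y)^t = 209/52

E = 10, F = 0, G = 169/4 at the point
E_s = 0, E_t = 0, F_s = 0, F_t = 0, G_s = -39, G_t = 0
EG - F^2 = 845/2;  g^inv = (2/845) * [[169/4, 0], [0, 10]]
first-kind symbols [ij,l] = (1/2)(d_i g_jl + d_j g_il - d_l g_ij): [ss,s] = E_s/2 = 0, [ss,t] = F_s - E_t/2 = 0, [st,s] = E_t/2 = 0, [st,t] = G_s/2 = -39/2, [tt,s] = F_t - G_s/2 = 39/2, [tt,t] = G_t/2 = 0
Gamma^s_ij = (G*[ij,s] - F*[ij,t])/(EG - F^2), Gamma^t_ij = (E*[ij,t] - F*[ij,s])/(EG - F^2)
Gamma_sss = 0, Gamma_sst = 0, Gamma_stt = 39/20, Gamma_tss = 0, Gamma_tst = -6/13, Gamma_ttt = 0
X = (7/6, -4/3), Y = (-9/4, -3/4) at the point


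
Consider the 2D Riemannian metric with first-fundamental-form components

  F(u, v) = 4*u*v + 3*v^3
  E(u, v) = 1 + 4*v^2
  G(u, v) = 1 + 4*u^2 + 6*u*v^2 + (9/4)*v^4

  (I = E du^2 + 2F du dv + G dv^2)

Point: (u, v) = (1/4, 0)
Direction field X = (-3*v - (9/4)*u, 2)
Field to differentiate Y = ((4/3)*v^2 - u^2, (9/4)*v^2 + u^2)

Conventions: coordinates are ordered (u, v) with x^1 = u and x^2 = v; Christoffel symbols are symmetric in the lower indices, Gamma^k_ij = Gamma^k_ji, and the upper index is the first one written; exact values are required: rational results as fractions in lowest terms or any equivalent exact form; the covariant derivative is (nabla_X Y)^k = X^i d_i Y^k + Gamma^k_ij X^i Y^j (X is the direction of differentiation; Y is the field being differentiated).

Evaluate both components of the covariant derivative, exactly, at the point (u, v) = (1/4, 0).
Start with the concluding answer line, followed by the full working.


Answer: (nabla_X Y)^u = 9/32, (nabla_X Y)^v = -131/320

E = 1, F = 0, G = 5/4 at the point
E_u = 0, E_v = 0, F_u = 0, F_v = 1, G_u = 2, G_v = 0
EG - F^2 = 5/4;  g^inv = (4/5) * [[5/4, 0], [0, 1]]
first-kind symbols [ij,l] = (1/2)(d_i g_jl + d_j g_il - d_l g_ij): [uu,u] = E_u/2 = 0, [uu,v] = F_u - E_v/2 = 0, [uv,u] = E_v/2 = 0, [uv,v] = G_u/2 = 1, [vv,u] = F_v - G_u/2 = 0, [vv,v] = G_v/2 = 0
Gamma^u_ij = (G*[ij,u] - F*[ij,v])/(EG - F^2), Gamma^v_ij = (E*[ij,v] - F*[ij,u])/(EG - F^2)
Gamma_uuu = 0, Gamma_uuv = 0, Gamma_uvv = 0, Gamma_vuu = 0, Gamma_vuv = 4/5, Gamma_vvv = 0
X = (-9/16, 2), Y = (-1/16, 1/16) at the point


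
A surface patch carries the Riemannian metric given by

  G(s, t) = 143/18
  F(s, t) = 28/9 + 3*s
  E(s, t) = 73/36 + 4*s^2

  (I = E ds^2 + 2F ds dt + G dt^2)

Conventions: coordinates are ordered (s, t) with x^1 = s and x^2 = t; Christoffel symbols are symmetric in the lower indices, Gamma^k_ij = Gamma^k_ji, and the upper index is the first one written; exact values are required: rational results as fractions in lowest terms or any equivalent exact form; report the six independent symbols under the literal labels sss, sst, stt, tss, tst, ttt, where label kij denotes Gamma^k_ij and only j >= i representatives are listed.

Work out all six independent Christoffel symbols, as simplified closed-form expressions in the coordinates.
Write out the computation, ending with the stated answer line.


E = 73/36 + 4*s^2; F = 28/9 + 3*s; G = 143/18
Gamma^k_ij = (1/2) g^{kl} (d_i g_jl + d_j g_il - d_l g_ij), with g^inv = (1/(EG-F^2)) [[G, -F], [-F, E]]
first partials: E_s = 8*s, E_t = 0, F_s = 3, F_t = 0, G_s = 0, G_t = 0
D = EG - F^2 = 463/72 - (56/3)*s + (205/9)*s^2
expanded: Gamma^s_ss = (G E_s - 2F F_s + F E_t)/(2D), Gamma^s_st = (G E_t - F G_s)/(2D), Gamma^s_tt = (2G F_t - G G_s - F G_t)/(2D), Gamma^t_ss = (2E F_s - E E_t - F E_s)/(2D), Gamma^t_st = (E G_s - F E_t)/(2D), Gamma^t_tt = (E G_t - 2F F_t + F G_s)/(2D); substitute and cancel common factors

Answer: Gamma_sss = (1640*s - 672)/(1640*s^2 - 1344*s + 463), Gamma_sst = 0, Gamma_stt = 0, Gamma_tss = (438 - 896*s)/(1640*s^2 - 1344*s + 463), Gamma_tst = 0, Gamma_ttt = 0


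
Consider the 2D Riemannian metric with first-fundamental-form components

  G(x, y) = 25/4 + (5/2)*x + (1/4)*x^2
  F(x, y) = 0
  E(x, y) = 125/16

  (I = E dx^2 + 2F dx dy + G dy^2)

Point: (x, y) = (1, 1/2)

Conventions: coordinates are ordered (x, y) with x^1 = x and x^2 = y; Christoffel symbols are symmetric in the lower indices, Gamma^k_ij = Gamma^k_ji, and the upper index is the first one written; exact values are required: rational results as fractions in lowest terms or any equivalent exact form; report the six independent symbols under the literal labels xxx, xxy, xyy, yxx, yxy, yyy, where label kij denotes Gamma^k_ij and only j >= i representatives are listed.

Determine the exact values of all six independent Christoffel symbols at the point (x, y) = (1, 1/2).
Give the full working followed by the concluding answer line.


E = 125/16, F = 0, G = 9 at the point
E_x = 0, E_y = 0, F_x = 0, F_y = 0, G_x = 3, G_y = 0
EG - F^2 = 1125/16;  g^inv = (16/1125) * [[9, 0], [0, 125/16]]
first-kind symbols [ij,l] = (1/2)(d_i g_jl + d_j g_il - d_l g_ij): [xx,x] = E_x/2 = 0, [xx,y] = F_x - E_y/2 = 0, [xy,x] = E_y/2 = 0, [xy,y] = G_x/2 = 3/2, [yy,x] = F_y - G_x/2 = -3/2, [yy,y] = G_y/2 = 0
Gamma^x_ij = (G*[ij,x] - F*[ij,y])/(EG - F^2), Gamma^y_ij = (E*[ij,y] - F*[ij,x])/(EG - F^2)

Answer: Gamma_xxx = 0, Gamma_xxy = 0, Gamma_xyy = -24/125, Gamma_yxx = 0, Gamma_yxy = 1/6, Gamma_yyy = 0


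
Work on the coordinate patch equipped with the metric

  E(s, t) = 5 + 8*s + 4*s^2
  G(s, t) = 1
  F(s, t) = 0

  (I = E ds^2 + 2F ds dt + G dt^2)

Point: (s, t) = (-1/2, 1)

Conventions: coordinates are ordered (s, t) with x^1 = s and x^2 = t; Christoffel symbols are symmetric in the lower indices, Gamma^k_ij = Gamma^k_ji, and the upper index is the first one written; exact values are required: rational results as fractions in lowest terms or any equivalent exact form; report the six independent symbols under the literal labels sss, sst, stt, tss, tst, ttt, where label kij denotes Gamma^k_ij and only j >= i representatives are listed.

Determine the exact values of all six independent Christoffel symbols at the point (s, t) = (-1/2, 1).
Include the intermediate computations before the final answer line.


E = 2, F = 0, G = 1 at the point
E_s = 4, E_t = 0, F_s = 0, F_t = 0, G_s = 0, G_t = 0
EG - F^2 = 2;  g^inv = (1/2) * [[1, 0], [0, 2]]
first-kind symbols [ij,l] = (1/2)(d_i g_jl + d_j g_il - d_l g_ij): [ss,s] = E_s/2 = 2, [ss,t] = F_s - E_t/2 = 0, [st,s] = E_t/2 = 0, [st,t] = G_s/2 = 0, [tt,s] = F_t - G_s/2 = 0, [tt,t] = G_t/2 = 0
Gamma^s_ij = (G*[ij,s] - F*[ij,t])/(EG - F^2), Gamma^t_ij = (E*[ij,t] - F*[ij,s])/(EG - F^2)

Answer: Gamma_sss = 1, Gamma_sst = 0, Gamma_stt = 0, Gamma_tss = 0, Gamma_tst = 0, Gamma_ttt = 0


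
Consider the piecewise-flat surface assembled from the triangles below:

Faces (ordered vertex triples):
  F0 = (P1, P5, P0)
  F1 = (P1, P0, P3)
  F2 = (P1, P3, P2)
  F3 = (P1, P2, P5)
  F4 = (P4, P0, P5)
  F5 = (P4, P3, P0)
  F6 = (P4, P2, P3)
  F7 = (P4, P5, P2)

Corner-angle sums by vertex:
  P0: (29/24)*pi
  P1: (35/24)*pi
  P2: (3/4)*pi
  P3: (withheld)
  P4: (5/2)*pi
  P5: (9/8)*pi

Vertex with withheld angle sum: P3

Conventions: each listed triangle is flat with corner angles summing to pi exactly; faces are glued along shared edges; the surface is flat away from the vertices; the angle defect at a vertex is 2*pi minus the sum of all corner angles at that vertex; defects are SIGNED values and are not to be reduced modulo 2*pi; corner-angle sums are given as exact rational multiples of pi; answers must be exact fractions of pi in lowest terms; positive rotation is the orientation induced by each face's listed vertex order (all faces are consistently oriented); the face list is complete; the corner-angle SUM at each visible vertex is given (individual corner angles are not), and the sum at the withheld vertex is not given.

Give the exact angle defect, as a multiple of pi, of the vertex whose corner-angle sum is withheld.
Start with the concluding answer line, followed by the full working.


Answer: defect(P3) = (25/24)*pi

V = 6, E = 12, F = 8; chi = V - E + F = 2
Gauss-Bonnet: total defect = 2*pi*chi = 4*pi; visible defects sum to (71/24)*pi


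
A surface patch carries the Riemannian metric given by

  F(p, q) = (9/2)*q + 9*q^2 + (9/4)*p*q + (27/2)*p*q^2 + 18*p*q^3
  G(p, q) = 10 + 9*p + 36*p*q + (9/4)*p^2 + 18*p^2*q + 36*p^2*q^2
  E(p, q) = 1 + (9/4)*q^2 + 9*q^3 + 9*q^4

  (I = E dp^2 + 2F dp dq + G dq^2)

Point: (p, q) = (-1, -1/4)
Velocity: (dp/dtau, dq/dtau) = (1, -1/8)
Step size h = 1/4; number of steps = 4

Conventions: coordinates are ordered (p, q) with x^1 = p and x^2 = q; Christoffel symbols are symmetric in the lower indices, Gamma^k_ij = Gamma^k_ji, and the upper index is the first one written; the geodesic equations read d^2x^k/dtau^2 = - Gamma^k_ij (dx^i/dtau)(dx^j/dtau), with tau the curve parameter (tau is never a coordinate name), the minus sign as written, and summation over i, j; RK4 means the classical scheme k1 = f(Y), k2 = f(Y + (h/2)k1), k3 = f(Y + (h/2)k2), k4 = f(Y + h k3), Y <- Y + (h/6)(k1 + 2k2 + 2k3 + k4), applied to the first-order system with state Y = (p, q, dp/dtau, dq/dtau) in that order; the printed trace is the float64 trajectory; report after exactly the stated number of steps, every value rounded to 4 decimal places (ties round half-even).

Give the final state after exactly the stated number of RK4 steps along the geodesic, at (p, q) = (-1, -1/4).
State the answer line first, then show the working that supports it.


Answer: p = -0.0000, q = -0.3750, dp/dtau = 1.0007, dq/dtau = -0.1391

f(Y) = (dp/dtau, dq/dtau, -Gamma^p_ij Y'^i Y'^j, -Gamma^q_ij Y'^i Y'^j) with the Gammas evaluated at the stage position; h = 0.250000; intermediate values shown to 6 dp
step 0: p = -1.0000, q = -0.2500, dp/dtau = 1.0000, dq/dtau = -0.1250
step 1:
  k1: at (p, q) = (-1.000000, -0.250000), (dp/dtau, dq/dtau) = (1.000000, -0.125000); Gamma_ppp = 0.000000, Gamma_ppq = 0.000000, Gamma_pqq = 0.112106, Gamma_qpp = 0.000000, Gamma_qpq = 0.000000, Gamma_qqq = -1.793694; k1 = (1.000000, -0.125000, -0.001752, 0.028026)
  k2: at (p, q) = (-0.875000, -0.265625), (dp/dtau, dq/dtau) = (0.999781, -0.121497); Gamma_ppp = 0.000000, Gamma_ppq = 0.001662, Gamma_pqq = 0.093084, Gamma_qpp = 0.000000, Gamma_qpq = -0.027430, Gamma_qqq = -1.536071; k2 = (0.999781, -0.121497, -0.000970, 0.016011)
  k3: at (p, q) = (-0.875027, -0.265187), (dp/dtau, dq/dtau) = (0.999879, -0.122999); Gamma_ppp = 0.000000, Gamma_ppq = 0.001618, Gamma_pqq = 0.093232, Gamma_qpp = 0.000000, Gamma_qpq = -0.026677, Gamma_qqq = -1.537037; k3 = (0.999879, -0.122999, -0.001012, 0.016692)
  k4: at (p, q) = (-0.750030, -0.280750), (dp/dtau, dq/dtau) = (0.999747, -0.120827); Gamma_ppp = 0.000000, Gamma_ppq = 0.003130, Gamma_pqq = 0.076356, Gamma_qpp = 0.000000, Gamma_qpq = -0.053202, Gamma_qqq = -1.297675; k4 = (0.999747, -0.120827, -0.000358, 0.006092)
  Y <- Y + (h/6)(k1 + 2k2 + 2k3 + k4): p = -0.7500, q = -0.2806, dp/dtau = 0.9997, dq/dtau = -0.1209
step 2:
  k1: at (p, q) = (-0.750039, -0.280617), (dp/dtau, dq/dtau) = (0.999747, -0.120853); Gamma_ppp = 0.000000, Gamma_ppq = 0.003118, Gamma_pqq = 0.076393, Gamma_qpp = 0.000000, Gamma_qpq = -0.052981, Gamma_qqq = -1.297888; k1 = (0.999747, -0.120853, -0.000362, 0.006154)
  k2: at (p, q) = (-0.625071, -0.295724), (dp/dtau, dq/dtau) = (0.999702, -0.120084); Gamma_ppp = 0.000000, Gamma_ppq = 0.004483, Gamma_pqq = 0.061281, Gamma_qpp = 0.000000, Gamma_qpq = -0.078448, Gamma_qqq = -1.072423; k2 = (0.999702, -0.120084, 0.000193, -0.003371)
  k3: at (p, q) = (-0.625076, -0.295628), (dp/dtau, dq/dtau) = (0.999771, -0.121275); Gamma_ppp = 0.000000, Gamma_ppq = 0.004475, Gamma_pqq = 0.061303, Gamma_qpp = 0.000000, Gamma_qpq = -0.078290, Gamma_qqq = -1.072530; k3 = (0.999771, -0.121275, 0.000184, -0.003211)
  k4: at (p, q) = (-0.500096, -0.310936), (dp/dtau, dq/dtau) = (0.999793, -0.121656); Gamma_ppp = 0.000000, Gamma_ppq = 0.005777, Gamma_pqq = 0.047411, Gamma_qpp = 0.000000, Gamma_qpq = -0.104259, Gamma_qqq = -0.855645; k4 = (0.999793, -0.121656, 0.000704, -0.012699)
  Y <- Y + (h/6)(k1 + 2k2 + 2k3 + k4): p = -0.5001, q = -0.3108, dp/dtau = 0.9998, dq/dtau = -0.1217
step 3:
  k1: at (p, q) = (-0.500102, -0.310835), (dp/dtau, dq/dtau) = (0.999792, -0.121674); Gamma_ppp = 0.000000, Gamma_ppq = 0.005770, Gamma_pqq = 0.047430, Gamma_qpp = 0.000000, Gamma_qpq = -0.104095, Gamma_qqq = -0.855720; k1 = (0.999792, -0.121674, 0.000702, -0.012657)
  k2: at (p, q) = (-0.375128, -0.326044), (dp/dtau, dq/dtau) = (0.999880, -0.123257); Gamma_ppp = 0.000000, Gamma_ppq = 0.007003, Gamma_pqq = 0.034548, Gamma_qpp = 0.000000, Gamma_qpq = -0.130525, Gamma_qqq = -0.643880; k2 = (0.999880, -0.123257, 0.001201, -0.022390)
  k3: at (p, q) = (-0.375117, -0.326242), (dp/dtau, dq/dtau) = (0.999943, -0.124473); Gamma_ppp = 0.000000, Gamma_ppq = 0.007016, Gamma_pqq = 0.034520, Gamma_qpp = 0.000000, Gamma_qpq = -0.130850, Gamma_qqq = -0.643791; k3 = (0.999943, -0.124473, 0.001212, -0.022598)
  k4: at (p, q) = (-0.250116, -0.341953), (dp/dtau, dq/dtau) = (1.000095, -0.127324); Gamma_ppp = 0.000000, Gamma_ppq = 0.008227, Gamma_pqq = 0.022377, Gamma_qpp = 0.000000, Gamma_qpq = -0.159225, Gamma_qqq = -0.433096; k4 = (1.000095, -0.127324, 0.001732, -0.033529)
  Y <- Y + (h/6)(k1 + 2k2 + 2k3 + k4): p = -0.2501, q = -0.3419, dp/dtau = 1.0001, dq/dtau = -0.1273
step 4:
  k1: at (p, q) = (-0.250121, -0.341854), (dp/dtau, dq/dtau) = (1.000095, -0.127348); Gamma_ppp = 0.000000, Gamma_ppq = 0.008221, Gamma_pqq = 0.022387, Gamma_qpp = 0.000000, Gamma_qpq = -0.159059, Gamma_qqq = -0.433121; k1 = (1.000095, -0.127348, 0.001731, -0.033491)
  k2: at (p, q) = (-0.125110, -0.357773), (dp/dtau, dq/dtau) = (1.000311, -0.131534); Gamma_ppp = 0.000000, Gamma_ppq = 0.009388, Gamma_pqq = 0.010898, Gamma_qpp = 0.000000, Gamma_qpq = -0.189460, Gamma_qqq = -0.219938; k2 = (1.000311, -0.131534, 0.002282, -0.046051)
  k3: at (p, q) = (-0.125083, -0.358296), (dp/dtau, dq/dtau) = (1.000380, -0.133104); Gamma_ppp = 0.000000, Gamma_ppq = 0.009410, Gamma_pqq = 0.010869, Gamma_qpp = 0.000000, Gamma_qpq = -0.190363, Gamma_qqq = -0.219871; k3 = (1.000380, -0.133104, 0.002313, -0.046800)
  k4: at (p, q) = (-0.000026, -0.375130), (dp/dtau, dq/dtau) = (1.000673, -0.139048); Gamma_ppp = 0.000000, Gamma_ppq = 0.010530, Gamma_pqq = 0.000002, Gamma_qpp = 0.000000, Gamma_qpq = -0.224789, Gamma_qqq = -0.000048; k4 = (1.000673, -0.139048, 0.002930, -0.062554)
  Y <- Y + (h/6)(k1 + 2k2 + 2k3 + k4): p = -0.0000, q = -0.3750, dp/dtau = 1.0007, dq/dtau = -0.1391


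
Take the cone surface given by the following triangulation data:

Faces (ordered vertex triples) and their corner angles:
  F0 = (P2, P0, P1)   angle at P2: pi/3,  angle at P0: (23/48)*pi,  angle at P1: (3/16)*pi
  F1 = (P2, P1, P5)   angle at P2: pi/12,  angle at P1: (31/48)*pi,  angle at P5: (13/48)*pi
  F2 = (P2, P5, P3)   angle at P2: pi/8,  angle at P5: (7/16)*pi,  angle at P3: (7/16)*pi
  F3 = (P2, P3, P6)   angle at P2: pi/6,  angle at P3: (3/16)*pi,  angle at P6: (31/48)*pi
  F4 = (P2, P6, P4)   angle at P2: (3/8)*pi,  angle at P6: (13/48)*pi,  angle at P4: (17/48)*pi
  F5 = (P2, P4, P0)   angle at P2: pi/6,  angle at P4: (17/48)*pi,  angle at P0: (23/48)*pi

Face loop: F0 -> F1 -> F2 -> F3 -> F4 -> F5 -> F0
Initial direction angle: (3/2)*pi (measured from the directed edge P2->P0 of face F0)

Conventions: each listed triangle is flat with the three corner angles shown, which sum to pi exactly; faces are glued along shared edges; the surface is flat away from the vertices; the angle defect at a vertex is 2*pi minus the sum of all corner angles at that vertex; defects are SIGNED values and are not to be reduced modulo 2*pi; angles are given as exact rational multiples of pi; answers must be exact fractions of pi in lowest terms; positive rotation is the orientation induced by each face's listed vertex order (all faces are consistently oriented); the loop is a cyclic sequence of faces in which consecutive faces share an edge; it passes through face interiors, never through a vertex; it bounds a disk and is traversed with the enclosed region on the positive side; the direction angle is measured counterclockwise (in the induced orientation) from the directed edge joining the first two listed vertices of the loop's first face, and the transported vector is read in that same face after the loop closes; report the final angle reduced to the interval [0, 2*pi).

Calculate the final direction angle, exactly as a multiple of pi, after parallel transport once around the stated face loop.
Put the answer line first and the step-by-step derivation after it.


Answer: final direction angle = pi/4

enclosed vertex P2: corner angles sum to (5/4)*pi, defect = 2*pi - (5/4)*pi = (3/4)*pi
holonomy = initial angle + sum of enclosed defects (mod 2*pi), positive in the induced orientation
final angle = (3/2)*pi + (3/4)*pi = pi/4 (mod 2*pi)


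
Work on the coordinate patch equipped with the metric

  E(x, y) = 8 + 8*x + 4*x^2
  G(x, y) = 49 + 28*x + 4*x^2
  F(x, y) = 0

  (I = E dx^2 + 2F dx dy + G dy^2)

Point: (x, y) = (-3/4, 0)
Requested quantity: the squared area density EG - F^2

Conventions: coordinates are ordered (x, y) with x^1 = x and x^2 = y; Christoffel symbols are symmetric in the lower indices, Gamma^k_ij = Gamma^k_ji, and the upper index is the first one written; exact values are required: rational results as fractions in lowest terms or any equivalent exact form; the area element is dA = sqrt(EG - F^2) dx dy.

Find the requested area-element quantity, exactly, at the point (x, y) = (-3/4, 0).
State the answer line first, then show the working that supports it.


Answer: EG - F^2 = 2057/16

E = 17/4, F = 0, G = 121/4; EG - F^2 = 2057/16


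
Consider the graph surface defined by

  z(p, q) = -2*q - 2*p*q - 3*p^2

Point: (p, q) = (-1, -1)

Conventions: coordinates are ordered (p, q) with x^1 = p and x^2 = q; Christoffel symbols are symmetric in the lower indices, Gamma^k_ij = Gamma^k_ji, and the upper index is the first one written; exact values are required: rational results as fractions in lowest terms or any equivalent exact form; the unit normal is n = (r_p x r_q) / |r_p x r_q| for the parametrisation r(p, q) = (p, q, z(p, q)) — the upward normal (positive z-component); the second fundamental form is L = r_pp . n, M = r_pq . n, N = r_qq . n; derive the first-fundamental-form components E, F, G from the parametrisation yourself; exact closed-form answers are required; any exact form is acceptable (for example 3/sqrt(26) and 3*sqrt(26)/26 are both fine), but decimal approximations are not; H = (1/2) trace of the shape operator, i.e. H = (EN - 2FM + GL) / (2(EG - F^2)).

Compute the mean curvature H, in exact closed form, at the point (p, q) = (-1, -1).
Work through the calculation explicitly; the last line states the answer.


z_p = 8, z_q = 0, z_pp = -6, z_pq = -2, z_qq = 0
E = 65, F = 0, G = 1; answer radicand W^2 = 65
unnormalised second-form numerators: l = -6, m = -2, n = 0; L = l/sqrt(65), and similarly M = m/sqrt(W^2), N = n/sqrt(W^2)
H = (E*n - 2*F*m + G*l) / (2*(EG - F^2)*sqrt(W^2)); E*n - 2*F*m + G*l = -6, EG - F^2 = 65, so H = (-3/65)/sqrt(65)

Answer: H = -3*sqrt(65)/4225


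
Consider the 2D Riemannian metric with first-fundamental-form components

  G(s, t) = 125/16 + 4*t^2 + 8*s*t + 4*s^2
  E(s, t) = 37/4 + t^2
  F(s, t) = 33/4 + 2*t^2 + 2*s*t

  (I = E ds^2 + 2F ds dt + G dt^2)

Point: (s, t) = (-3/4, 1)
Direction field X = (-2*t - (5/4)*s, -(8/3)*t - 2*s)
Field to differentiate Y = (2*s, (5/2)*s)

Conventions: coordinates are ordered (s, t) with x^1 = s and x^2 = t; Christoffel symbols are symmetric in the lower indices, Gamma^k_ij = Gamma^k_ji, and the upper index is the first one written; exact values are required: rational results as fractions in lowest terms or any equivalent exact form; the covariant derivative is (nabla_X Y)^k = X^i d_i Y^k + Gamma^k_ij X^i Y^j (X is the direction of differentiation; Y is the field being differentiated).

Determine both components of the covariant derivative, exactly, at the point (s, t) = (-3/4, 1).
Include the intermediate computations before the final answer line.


E = 41/4, F = 35/4, G = 129/16 at the point
E_s = 0, E_t = 2, F_s = 2, F_t = 5/2, G_s = 2, G_t = 2
EG - F^2 = 389/64;  g^inv = (64/389) * [[129/16, -35/4], [-35/4, 41/4]]
first-kind symbols [ij,l] = (1/2)(d_i g_jl + d_j g_il - d_l g_ij): [ss,s] = E_s/2 = 0, [ss,t] = F_s - E_t/2 = 1, [st,s] = E_t/2 = 1, [st,t] = G_s/2 = 1, [tt,s] = F_t - G_s/2 = 3/2, [tt,t] = G_t/2 = 1
Gamma^s_ij = (G*[ij,s] - F*[ij,t])/(EG - F^2), Gamma^t_ij = (E*[ij,t] - F*[ij,s])/(EG - F^2)
Gamma_sss = -560/389, Gamma_sst = -44/389, Gamma_stt = 214/389, Gamma_tss = 656/389, Gamma_tst = 96/389, Gamma_ttt = -184/389
X = (-17/16, -7/6), Y = (-3/2, -15/8) at the point

Answer: (nabla_X Y)^s = -45301/12448, (nabla_X Y)^t = -993/12448


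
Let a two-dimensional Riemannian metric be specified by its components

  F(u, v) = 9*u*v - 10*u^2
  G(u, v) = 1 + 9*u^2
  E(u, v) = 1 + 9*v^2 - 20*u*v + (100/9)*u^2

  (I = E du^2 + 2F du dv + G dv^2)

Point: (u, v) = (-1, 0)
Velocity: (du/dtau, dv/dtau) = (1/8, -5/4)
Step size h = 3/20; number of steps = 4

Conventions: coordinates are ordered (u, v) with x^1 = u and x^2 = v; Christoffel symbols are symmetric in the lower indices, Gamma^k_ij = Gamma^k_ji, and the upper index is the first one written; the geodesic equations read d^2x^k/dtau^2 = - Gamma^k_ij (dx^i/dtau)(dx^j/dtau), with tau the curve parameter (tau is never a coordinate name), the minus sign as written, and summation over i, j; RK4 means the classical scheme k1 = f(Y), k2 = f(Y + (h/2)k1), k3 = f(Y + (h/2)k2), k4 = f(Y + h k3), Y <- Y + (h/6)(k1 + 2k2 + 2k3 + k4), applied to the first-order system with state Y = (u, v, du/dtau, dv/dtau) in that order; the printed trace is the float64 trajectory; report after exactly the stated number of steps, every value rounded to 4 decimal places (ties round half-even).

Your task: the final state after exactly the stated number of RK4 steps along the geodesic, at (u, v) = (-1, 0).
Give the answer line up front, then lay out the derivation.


Answer: u = -0.8879, v = -0.7996, du/dtau = 0.2553, dv/dtau = -1.4798

f(Y) = (du/dtau, dv/dtau, -Gamma^u_ij Y'^i Y'^j, -Gamma^v_ij Y'^i Y'^j) with the Gammas evaluated at the stage position; h = 0.150000; intermediate values shown to 6 dp
step 0: u = -1.0000, v = 0.0000, du/dtau = 0.1250, dv/dtau = -1.2500
step 1:
  k1: at (u, v) = (-1.000000, 0.000000), (du/dtau, dv/dtau) = (0.125000, -1.250000); Gamma_uuu = -0.526316, Gamma_uuv = 0.473684, Gamma_uvv = 0.000000, Gamma_vuu = 0.473684, Gamma_vuv = -0.426316, Gamma_vvv = 0.000000; k1 = (0.125000, -1.250000, 0.156250, -0.140625)
  k2: at (u, v) = (-0.990625, -0.093750), (du/dtau, dv/dtau) = (0.136719, -1.260547); Gamma_uuu = -0.531160, Gamma_uuv = 0.478044, Gamma_uvv = 0.000000, Gamma_vuu = 0.522551, Gamma_vuv = -0.470296, Gamma_vvv = 0.000000; k2 = (0.136719, -1.260547, 0.174701, -0.171870)
  k3: at (u, v) = (-0.989746, -0.094541), (du/dtau, dv/dtau) = (0.138103, -1.262890); Gamma_uuu = -0.531564, Gamma_uuv = 0.478408, Gamma_uvv = 0.000000, Gamma_vuu = 0.523404, Gamma_vuv = -0.471063, Gamma_vvv = 0.000000; k3 = (0.138103, -1.262890, 0.177015, -0.174297)
  k4: at (u, v) = (-0.979285, -0.189434), (du/dtau, dv/dtau) = (0.151552, -1.276145); Gamma_uuu = -0.531774, Gamma_uuv = 0.478596, Gamma_uvv = 0.000000, Gamma_vuu = 0.579482, Gamma_vuv = -0.521534, Gamma_vvv = 0.000000; k4 = (0.151552, -1.276145, 0.197337, -0.215042)
  Y <- Y + (h/6)(k1 + 2k2 + 2k3 + k4): u = -0.9793, v = -0.1893, du/dtau = 0.1514, dv/dtau = -1.2762
step 2:
  k1: at (u, v) = (-0.979345, -0.189325), (du/dtau, dv/dtau) = (0.151425, -1.276200); Gamma_uuu = -0.531755, Gamma_uuv = 0.478579, Gamma_uvv = 0.000000, Gamma_vuu = 0.579384, Gamma_vuv = -0.521446, Gamma_vvv = 0.000000; k1 = (0.151425, -1.276200, 0.197163, -0.214823)
  k2: at (u, v) = (-0.967988, -0.285040), (du/dtau, dv/dtau) = (0.166213, -1.292312); Gamma_uuu = -0.525005, Gamma_uuv = 0.472504, Gamma_uvv = 0.000000, Gamma_vuu = 0.642880, Gamma_vuv = -0.578592, Gamma_vvv = 0.000000; k2 = (0.166213, -1.292312, 0.217491, -0.266322)
  k3: at (u, v) = (-0.966879, -0.286249), (du/dtau, dv/dtau) = (0.167737, -1.296174); Gamma_uuu = -0.525267, Gamma_uuv = 0.472740, Gamma_uvv = 0.000000, Gamma_vuu = 0.644454, Gamma_vuv = -0.580009, Gamma_vvv = 0.000000; k3 = (0.167737, -1.296174, 0.220342, -0.270340)
  k4: at (u, v) = (-0.954185, -0.383752), (du/dtau, dv/dtau) = (0.184477, -1.316751); Gamma_uuu = -0.508133, Gamma_uuv = 0.457320, Gamma_uvv = 0.000000, Gamma_vuu = 0.716757, Gamma_vuv = -0.645082, Gamma_vvv = 0.000000; k4 = (0.184477, -1.316751, 0.239468, -0.337786)
  Y <- Y + (h/6)(k1 + 2k2 + 2k3 + k4): u = -0.9543, v = -0.3836, du/dtau = 0.1842, dv/dtau = -1.3168
step 3:
  k1: at (u, v) = (-0.954250, -0.383574), (du/dtau, dv/dtau) = (0.184233, -1.316848); Gamma_uuu = -0.508162, Gamma_uuv = 0.457346, Gamma_uvv = 0.000000, Gamma_vuu = 0.716582, Gamma_vuv = -0.644923, Gamma_vvv = 0.000000; k1 = (0.184233, -1.316848, 0.239158, -0.337248)
  k2: at (u, v) = (-0.940433, -0.482337), (du/dtau, dv/dtau) = (0.202170, -1.342142); Gamma_uuu = -0.476436, Gamma_uuv = 0.428792, Gamma_uvv = 0.000000, Gamma_vuu = 0.796419, Gamma_vuv = -0.716777, Gamma_vvv = 0.000000; k2 = (0.202170, -1.342142, 0.252170, -0.421533)
  k3: at (u, v) = (-0.939087, -0.484234), (du/dtau, dv/dtau) = (0.203146, -1.348463); Gamma_uuu = -0.475860, Gamma_uuv = 0.428274, Gamma_uvv = 0.000000, Gamma_vuu = 0.799137, Gamma_vuv = -0.719223, Gamma_vvv = 0.000000; k3 = (0.203146, -1.348463, 0.254276, -0.427019)
  k4: at (u, v) = (-0.923778, -0.585843), (du/dtau, dv/dtau) = (0.222374, -1.380901); Gamma_uuu = -0.422524, Gamma_uuv = 0.380272, Gamma_uvv = 0.000000, Gamma_vuu = 0.885925, Gamma_vuv = -0.797333, Gamma_vvv = 0.000000; k4 = (0.222374, -1.380901, 0.254439, -0.533494)
  Y <- Y + (h/6)(k1 + 2k2 + 2k3 + k4): u = -0.9238, v = -0.5855, du/dtau = 0.2219, dv/dtau = -1.3810
step 4:
  k1: at (u, v) = (-0.923819, -0.585548), (du/dtau, dv/dtau) = (0.221895, -1.381044); Gamma_uuu = -0.422714, Gamma_uuv = 0.380442, Gamma_uvv = 0.000000, Gamma_vuu = 0.885677, Gamma_vuv = -0.797109, Gamma_vvv = 0.000000; k1 = (0.221895, -1.381044, 0.253984, -0.532152)
  k2: at (u, v) = (-0.907177, -0.689126), (du/dtau, dv/dtau) = (0.240944, -1.420956); Gamma_uuu = -0.342049, Gamma_uuv = 0.307844, Gamma_uvv = 0.000000, Gamma_vuu = 0.973187, Gamma_vuv = -0.875869, Gamma_vvv = 0.000000; k2 = (0.240944, -1.420956, 0.230651, -0.656241)
  k3: at (u, v) = (-0.905748, -0.692119), (du/dtau, dv/dtau) = (0.239194, -1.430263); Gamma_uuu = -0.338932, Gamma_uuv = 0.305039, Gamma_uvv = 0.000000, Gamma_vuu = 0.976833, Gamma_vuv = -0.879149, Gamma_vvv = 0.000000; k3 = (0.239194, -1.430263, 0.228105, -0.657420)
  k4: at (u, v) = (-0.887940, -0.800087), (du/dtau, dv/dtau) = (0.256111, -1.479657); Gamma_uuu = -0.221801, Gamma_uuv = 0.199621, Gamma_uvv = 0.000000, Gamma_vuu = 1.055937, Gamma_vuv = -0.950344, Gamma_vvv = 0.000000; k4 = (0.256111, -1.479657, 0.165844, -0.789540)
  Y <- Y + (h/6)(k1 + 2k2 + 2k3 + k4): u = -0.8879, v = -0.7996, du/dtau = 0.2553, dv/dtau = -1.4798
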